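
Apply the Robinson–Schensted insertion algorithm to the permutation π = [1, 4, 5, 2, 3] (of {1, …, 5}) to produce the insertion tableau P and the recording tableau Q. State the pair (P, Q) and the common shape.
P = [1, 2, 3] / [4, 5];  Q = [1, 2, 3] / [4, 5];  common shape = (3, 2)

Row-insert the values π_1, π_2, … into P one at a time, bumping the leftmost entry strictly greater than the inserted value down to the next row. The recording tableau Q records, in position (i, j), the step at which that cell was added to P.
  Insert 1 (step 1): P = [1];  Q = [1]
  Insert 4 (step 2): P = [1, 4];  Q = [1, 2]
  Insert 5 (step 3): P = [1, 4, 5];  Q = [1, 2, 3]
  Insert 2 (step 4): P = [1, 2, 5] / [4];  Q = [1, 2, 3] / [4]
  Insert 3 (step 5): P = [1, 2, 3] / [4, 5];  Q = [1, 2, 3] / [4, 5]
Final shape: (3, 2).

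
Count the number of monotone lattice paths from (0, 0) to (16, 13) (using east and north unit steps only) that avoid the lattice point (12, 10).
Number of paths = 45231305

Total paths from (0, 0) to (16, 13): C(29, 16) = 67863915. Paths through (12, 10): (paths (0, 0) → (12, 10)) × (paths (12, 10) → (16, 13)) = C(22, 12) · C(7, 4) = 646646 · 35 = 22632610. Avoidance count = 67863915 − 22632610 = 45231305.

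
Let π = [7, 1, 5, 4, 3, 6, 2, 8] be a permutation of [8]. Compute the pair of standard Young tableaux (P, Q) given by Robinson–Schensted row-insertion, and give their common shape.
P = [1, 2, 6, 8] / [3] / [4] / [5] / [7];  Q = [1, 3, 6, 8] / [2] / [4] / [5] / [7];  common shape = (4, 1, 1, 1, 1)

Row-insert the values π_1, π_2, … into P one at a time, bumping the leftmost entry strictly greater than the inserted value down to the next row. The recording tableau Q records, in position (i, j), the step at which that cell was added to P.
  Insert 7 (step 1): P = [7];  Q = [1]
  Insert 1 (step 2): P = [1] / [7];  Q = [1] / [2]
  Insert 5 (step 3): P = [1, 5] / [7];  Q = [1, 3] / [2]
  Insert 4 (step 4): P = [1, 4] / [5] / [7];  Q = [1, 3] / [2] / [4]
  Insert 3 (step 5): P = [1, 3] / [4] / [5] / [7];  Q = [1, 3] / [2] / [4] / [5]
  Insert 6 (step 6): P = [1, 3, 6] / [4] / [5] / [7];  Q = [1, 3, 6] / [2] / [4] / [5]
  Insert 2 (step 7): P = [1, 2, 6] / [3] / [4] / [5] / [7];  Q = [1, 3, 6] / [2] / [4] / [5] / [7]
  Insert 8 (step 8): P = [1, 2, 6, 8] / [3] / [4] / [5] / [7];  Q = [1, 3, 6, 8] / [2] / [4] / [5] / [7]
Final shape: (4, 1, 1, 1, 1).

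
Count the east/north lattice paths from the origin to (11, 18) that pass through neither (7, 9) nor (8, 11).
Number of paths = 21466250

Inclusion–exclusion. Total paths: C(29, 11) = 34597290. Through P₁: C(16, 7)·C(13, 4) = 8179600. Through P₂: C(19, 8)·C(10, 3) = 9069840. Since P₁ is strictly southwest of P₂, a monotone path through both must visit P₁ then P₂; paths through both = C(16, 7)·C(3, 1)·C(10, 3) = 4118400. Avoid both = 34597290 − 8179600 − 9069840 + 4118400 = 21466250.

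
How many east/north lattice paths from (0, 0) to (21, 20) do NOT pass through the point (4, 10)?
Number of paths = 260684215935

Total paths from (0, 0) to (21, 20): C(41, 21) = 269128937220. Paths through (4, 10): (paths (0, 0) → (4, 10)) × (paths (4, 10) → (21, 20)) = C(14, 4) · C(27, 17) = 1001 · 8436285 = 8444721285. Avoidance count = 269128937220 − 8444721285 = 260684215935.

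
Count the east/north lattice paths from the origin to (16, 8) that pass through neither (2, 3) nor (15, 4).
Number of paths = 600511

Inclusion–exclusion. Total paths: C(24, 16) = 735471. Through P₁: C(5, 2)·C(19, 14) = 116280. Through P₂: C(19, 15)·C(5, 1) = 19380. Since P₁ is strictly southwest of P₂, a monotone path through both must visit P₁ then P₂; paths through both = C(5, 2)·C(14, 13)·C(5, 1) = 700. Avoid both = 735471 − 116280 − 19380 + 700 = 600511.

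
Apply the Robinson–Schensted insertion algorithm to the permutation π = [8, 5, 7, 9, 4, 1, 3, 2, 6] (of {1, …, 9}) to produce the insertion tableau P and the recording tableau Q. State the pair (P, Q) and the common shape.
P = [1, 2, 6] / [3, 7, 9] / [4] / [5] / [8];  Q = [1, 3, 4] / [2, 7, 9] / [5] / [6] / [8];  common shape = (3, 3, 1, 1, 1)

Row-insert the values π_1, π_2, … into P one at a time, bumping the leftmost entry strictly greater than the inserted value down to the next row. The recording tableau Q records, in position (i, j), the step at which that cell was added to P.
  Insert 8 (step 1): P = [8];  Q = [1]
  Insert 5 (step 2): P = [5] / [8];  Q = [1] / [2]
  Insert 7 (step 3): P = [5, 7] / [8];  Q = [1, 3] / [2]
  Insert 9 (step 4): P = [5, 7, 9] / [8];  Q = [1, 3, 4] / [2]
  Insert 4 (step 5): P = [4, 7, 9] / [5] / [8];  Q = [1, 3, 4] / [2] / [5]
  Insert 1 (step 6): P = [1, 7, 9] / [4] / [5] / [8];  Q = [1, 3, 4] / [2] / [5] / [6]
  Insert 3 (step 7): P = [1, 3, 9] / [4, 7] / [5] / [8];  Q = [1, 3, 4] / [2, 7] / [5] / [6]
  Insert 2 (step 8): P = [1, 2, 9] / [3, 7] / [4] / [5] / [8];  Q = [1, 3, 4] / [2, 7] / [5] / [6] / [8]
  Insert 6 (step 9): P = [1, 2, 6] / [3, 7, 9] / [4] / [5] / [8];  Q = [1, 3, 4] / [2, 7, 9] / [5] / [6] / [8]
Final shape: (3, 3, 1, 1, 1).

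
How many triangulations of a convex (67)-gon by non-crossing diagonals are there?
C_65 = 1440418573150919668872489894243865350

These polygon triangulations are counted by the Catalan number C_n = (1/(n + 1)) · C(2n, n). For n = 65: C_65 = (1/66) · C(130, 65) = 95067625827960698145584333020095113100/66 = 1440418573150919668872489894243865350.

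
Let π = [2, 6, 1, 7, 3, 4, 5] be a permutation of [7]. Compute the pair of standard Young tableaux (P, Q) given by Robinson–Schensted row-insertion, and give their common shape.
P = [1, 3, 4, 5] / [2, 6, 7];  Q = [1, 2, 4, 7] / [3, 5, 6];  common shape = (4, 3)

Row-insert the values π_1, π_2, … into P one at a time, bumping the leftmost entry strictly greater than the inserted value down to the next row. The recording tableau Q records, in position (i, j), the step at which that cell was added to P.
  Insert 2 (step 1): P = [2];  Q = [1]
  Insert 6 (step 2): P = [2, 6];  Q = [1, 2]
  Insert 1 (step 3): P = [1, 6] / [2];  Q = [1, 2] / [3]
  Insert 7 (step 4): P = [1, 6, 7] / [2];  Q = [1, 2, 4] / [3]
  Insert 3 (step 5): P = [1, 3, 7] / [2, 6];  Q = [1, 2, 4] / [3, 5]
  Insert 4 (step 6): P = [1, 3, 4] / [2, 6, 7];  Q = [1, 2, 4] / [3, 5, 6]
  Insert 5 (step 7): P = [1, 3, 4, 5] / [2, 6, 7];  Q = [1, 2, 4, 7] / [3, 5, 6]
Final shape: (4, 3).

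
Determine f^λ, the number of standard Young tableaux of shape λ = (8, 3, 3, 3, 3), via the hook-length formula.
# SYT of shape (8, 3, 3, 3, 3) = 14814072

Hook-length formula: f^λ = n! / Π hook(c), product over all cells c of the Young diagram. For λ = (8, 3, 3, 3, 3), n = 20 boxes. Hook lengths by row (left-to-right, top-to-bottom): [12, 11, 10, 5, 4, 3, 2, 1]; [6, 5, 4]; [5, 4, 3]; [4, 3, 2]; [3, 2, 1]. Product of hooks = 164229120000. So f^λ = 20! / 164229120000 = 2432902008176640000 / 164229120000 = 14814072.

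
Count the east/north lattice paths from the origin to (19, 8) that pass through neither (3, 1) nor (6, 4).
Number of paths = 930047

Inclusion–exclusion. Total paths: C(27, 19) = 2220075. Through P₁: C(4, 3)·C(23, 16) = 980628. Through P₂: C(10, 6)·C(17, 13) = 499800. Since P₁ is strictly southwest of P₂, a monotone path through both must visit P₁ then P₂; paths through both = C(4, 3)·C(6, 3)·C(17, 13) = 190400. Avoid both = 2220075 − 980628 − 499800 + 190400 = 930047.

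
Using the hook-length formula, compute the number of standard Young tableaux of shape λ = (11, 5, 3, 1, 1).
# SYT of shape (11, 5, 3, 1, 1) = 77773878

Hook-length formula: f^λ = n! / Π hook(c), product over all cells c of the Young diagram. For λ = (11, 5, 3, 1, 1), n = 21 boxes. Hook lengths by row (left-to-right, top-to-bottom): [15, 12, 11, 9, 8, 6, 5, 4, 3, 2, 1]; [8, 5, 4, 2, 1]; [5, 2, 1]; [2]; [1]. Product of hooks = 656916480000. So f^λ = 21! / 656916480000 = 51090942171709440000 / 656916480000 = 77773878.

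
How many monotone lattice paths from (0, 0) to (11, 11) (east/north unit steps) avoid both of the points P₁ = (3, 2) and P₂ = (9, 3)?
Number of paths = 455582

Inclusion–exclusion. Total paths: C(22, 11) = 705432. Through P₁: C(5, 3)·C(17, 8) = 243100. Through P₂: C(12, 9)·C(10, 2) = 9900. Since P₁ is strictly southwest of P₂, a monotone path through both must visit P₁ then P₂; paths through both = C(5, 3)·C(7, 6)·C(10, 2) = 3150. Avoid both = 705432 − 243100 − 9900 + 3150 = 455582.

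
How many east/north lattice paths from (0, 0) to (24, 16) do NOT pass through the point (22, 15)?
Number of paths = 34759502370

Total paths from (0, 0) to (24, 16): C(40, 24) = 62852101650. Paths through (22, 15): (paths (0, 0) → (22, 15)) × (paths (22, 15) → (24, 16)) = C(37, 22) · C(3, 2) = 9364199760 · 3 = 28092599280. Avoidance count = 62852101650 − 28092599280 = 34759502370.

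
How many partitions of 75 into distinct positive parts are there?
q(75) = 48446

A partition into distinct parts is a strictly decreasing sequence summing to n. The recurrence d(n, m) = d(n, m−1) + d(n−m, m−1) (use part m at most once) with q(n) = d(n, n) gives q(75) = 48446. (Euler's theorem: # distinct-part partitions = # odd-part partitions.)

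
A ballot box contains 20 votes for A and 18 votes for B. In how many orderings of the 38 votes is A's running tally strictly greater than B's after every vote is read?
Strict-lead orderings = 1767263190

Total orderings of the 38 votes with 20 for A: C(38, 20) = 33578000610. By the Bertrand ballot formula (Cycle Lemma / reflection principle), the number of orderings in which A is strictly ahead of B throughout is (p − q)/(p + q) · C(p + q, p) = (20 − 18)/(20 + 18) · 33578000610 = 1767263190.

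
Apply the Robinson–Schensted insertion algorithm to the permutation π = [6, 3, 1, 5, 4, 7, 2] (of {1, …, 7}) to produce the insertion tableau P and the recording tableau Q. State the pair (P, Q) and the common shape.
P = [1, 2, 7] / [3, 4] / [5] / [6];  Q = [1, 4, 6] / [2, 5] / [3] / [7];  common shape = (3, 2, 1, 1)

Row-insert the values π_1, π_2, … into P one at a time, bumping the leftmost entry strictly greater than the inserted value down to the next row. The recording tableau Q records, in position (i, j), the step at which that cell was added to P.
  Insert 6 (step 1): P = [6];  Q = [1]
  Insert 3 (step 2): P = [3] / [6];  Q = [1] / [2]
  Insert 1 (step 3): P = [1] / [3] / [6];  Q = [1] / [2] / [3]
  Insert 5 (step 4): P = [1, 5] / [3] / [6];  Q = [1, 4] / [2] / [3]
  Insert 4 (step 5): P = [1, 4] / [3, 5] / [6];  Q = [1, 4] / [2, 5] / [3]
  Insert 7 (step 6): P = [1, 4, 7] / [3, 5] / [6];  Q = [1, 4, 6] / [2, 5] / [3]
  Insert 2 (step 7): P = [1, 2, 7] / [3, 4] / [5] / [6];  Q = [1, 4, 6] / [2, 5] / [3] / [7]
Final shape: (3, 2, 1, 1).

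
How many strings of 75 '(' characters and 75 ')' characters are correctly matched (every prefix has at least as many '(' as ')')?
C_75 = 1221395654430378811828760722007962130791020

These balanced parentheses are counted by the Catalan number C_n = (1/(n + 1)) · C(2n, n). For n = 75: C_75 = (1/76) · C(150, 75) = 92826069736708789698985814872605121940117520/76 = 1221395654430378811828760722007962130791020.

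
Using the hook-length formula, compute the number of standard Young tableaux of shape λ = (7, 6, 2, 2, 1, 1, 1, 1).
# SYT of shape (7, 6, 2, 2, 1, 1, 1, 1) = 277134000

Hook-length formula: f^λ = n! / Π hook(c), product over all cells c of the Young diagram. For λ = (7, 6, 2, 2, 1, 1, 1, 1), n = 21 boxes. Hook lengths by row (left-to-right, top-to-bottom): [14, 9, 6, 5, 4, 3, 1]; [12, 7, 4, 3, 2, 1]; [7, 2]; [6, 1]; [4]; [3]; [2]; [1]. Product of hooks = 184354652160. So f^λ = 21! / 184354652160 = 51090942171709440000 / 184354652160 = 277134000.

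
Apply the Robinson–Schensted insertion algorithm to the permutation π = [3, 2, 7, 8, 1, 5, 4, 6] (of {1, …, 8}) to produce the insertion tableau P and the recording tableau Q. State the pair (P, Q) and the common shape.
P = [1, 4, 6] / [2, 5, 8] / [3, 7];  Q = [1, 3, 4] / [2, 6, 8] / [5, 7];  common shape = (3, 3, 2)

Row-insert the values π_1, π_2, … into P one at a time, bumping the leftmost entry strictly greater than the inserted value down to the next row. The recording tableau Q records, in position (i, j), the step at which that cell was added to P.
  Insert 3 (step 1): P = [3];  Q = [1]
  Insert 2 (step 2): P = [2] / [3];  Q = [1] / [2]
  Insert 7 (step 3): P = [2, 7] / [3];  Q = [1, 3] / [2]
  Insert 8 (step 4): P = [2, 7, 8] / [3];  Q = [1, 3, 4] / [2]
  Insert 1 (step 5): P = [1, 7, 8] / [2] / [3];  Q = [1, 3, 4] / [2] / [5]
  Insert 5 (step 6): P = [1, 5, 8] / [2, 7] / [3];  Q = [1, 3, 4] / [2, 6] / [5]
  Insert 4 (step 7): P = [1, 4, 8] / [2, 5] / [3, 7];  Q = [1, 3, 4] / [2, 6] / [5, 7]
  Insert 6 (step 8): P = [1, 4, 6] / [2, 5, 8] / [3, 7];  Q = [1, 3, 4] / [2, 6, 8] / [5, 7]
Final shape: (3, 3, 2).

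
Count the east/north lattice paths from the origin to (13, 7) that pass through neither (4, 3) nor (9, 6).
Number of paths = 37270

Inclusion–exclusion. Total paths: C(20, 13) = 77520. Through P₁: C(7, 4)·C(13, 9) = 25025. Through P₂: C(15, 9)·C(5, 4) = 25025. Since P₁ is strictly southwest of P₂, a monotone path through both must visit P₁ then P₂; paths through both = C(7, 4)·C(8, 5)·C(5, 4) = 9800. Avoid both = 77520 − 25025 − 25025 + 9800 = 37270.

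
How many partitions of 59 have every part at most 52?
p(59, parts ≤ 52) = 831790

Use the recurrence p(n, m) = p(n, m−1) + p(n−m, m): either the largest part is < m (count p(n, m−1)) or the largest part is exactly m (remove one copy of m, count p(n−m, m)). With p(0, ·) = 1 this gives p(59, parts ≤ 52) = 831790. (By conjugating Young diagrams, this also counts partitions of 59 into at most 52 parts.)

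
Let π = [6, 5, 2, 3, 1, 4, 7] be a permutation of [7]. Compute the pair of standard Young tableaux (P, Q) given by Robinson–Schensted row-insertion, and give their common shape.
P = [1, 3, 4, 7] / [2] / [5] / [6];  Q = [1, 4, 6, 7] / [2] / [3] / [5];  common shape = (4, 1, 1, 1)

Row-insert the values π_1, π_2, … into P one at a time, bumping the leftmost entry strictly greater than the inserted value down to the next row. The recording tableau Q records, in position (i, j), the step at which that cell was added to P.
  Insert 6 (step 1): P = [6];  Q = [1]
  Insert 5 (step 2): P = [5] / [6];  Q = [1] / [2]
  Insert 2 (step 3): P = [2] / [5] / [6];  Q = [1] / [2] / [3]
  Insert 3 (step 4): P = [2, 3] / [5] / [6];  Q = [1, 4] / [2] / [3]
  Insert 1 (step 5): P = [1, 3] / [2] / [5] / [6];  Q = [1, 4] / [2] / [3] / [5]
  Insert 4 (step 6): P = [1, 3, 4] / [2] / [5] / [6];  Q = [1, 4, 6] / [2] / [3] / [5]
  Insert 7 (step 7): P = [1, 3, 4, 7] / [2] / [5] / [6];  Q = [1, 4, 6, 7] / [2] / [3] / [5]
Final shape: (4, 1, 1, 1).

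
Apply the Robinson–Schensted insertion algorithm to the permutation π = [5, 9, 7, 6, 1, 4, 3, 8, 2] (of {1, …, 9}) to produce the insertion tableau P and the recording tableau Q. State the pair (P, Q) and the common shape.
P = [1, 2, 8] / [3, 6] / [4] / [5] / [7] / [9];  Q = [1, 2, 8] / [3, 6] / [4] / [5] / [7] / [9];  common shape = (3, 2, 1, 1, 1, 1)

Row-insert the values π_1, π_2, … into P one at a time, bumping the leftmost entry strictly greater than the inserted value down to the next row. The recording tableau Q records, in position (i, j), the step at which that cell was added to P.
  Insert 5 (step 1): P = [5];  Q = [1]
  Insert 9 (step 2): P = [5, 9];  Q = [1, 2]
  Insert 7 (step 3): P = [5, 7] / [9];  Q = [1, 2] / [3]
  Insert 6 (step 4): P = [5, 6] / [7] / [9];  Q = [1, 2] / [3] / [4]
  Insert 1 (step 5): P = [1, 6] / [5] / [7] / [9];  Q = [1, 2] / [3] / [4] / [5]
  Insert 4 (step 6): P = [1, 4] / [5, 6] / [7] / [9];  Q = [1, 2] / [3, 6] / [4] / [5]
  Insert 3 (step 7): P = [1, 3] / [4, 6] / [5] / [7] / [9];  Q = [1, 2] / [3, 6] / [4] / [5] / [7]
  Insert 8 (step 8): P = [1, 3, 8] / [4, 6] / [5] / [7] / [9];  Q = [1, 2, 8] / [3, 6] / [4] / [5] / [7]
  Insert 2 (step 9): P = [1, 2, 8] / [3, 6] / [4] / [5] / [7] / [9];  Q = [1, 2, 8] / [3, 6] / [4] / [5] / [7] / [9]
Final shape: (3, 2, 1, 1, 1, 1).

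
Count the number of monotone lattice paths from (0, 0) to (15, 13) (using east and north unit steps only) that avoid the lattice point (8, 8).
Number of paths = 27249120

Total paths from (0, 0) to (15, 13): C(28, 15) = 37442160. Paths through (8, 8): (paths (0, 0) → (8, 8)) × (paths (8, 8) → (15, 13)) = C(16, 8) · C(12, 7) = 12870 · 792 = 10193040. Avoidance count = 37442160 − 10193040 = 27249120.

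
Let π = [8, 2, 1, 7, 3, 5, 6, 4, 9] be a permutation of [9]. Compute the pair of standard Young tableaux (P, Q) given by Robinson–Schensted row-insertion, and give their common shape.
P = [1, 3, 4, 6, 9] / [2, 5] / [7] / [8];  Q = [1, 4, 6, 7, 9] / [2, 5] / [3] / [8];  common shape = (5, 2, 1, 1)

Row-insert the values π_1, π_2, … into P one at a time, bumping the leftmost entry strictly greater than the inserted value down to the next row. The recording tableau Q records, in position (i, j), the step at which that cell was added to P.
  Insert 8 (step 1): P = [8];  Q = [1]
  Insert 2 (step 2): P = [2] / [8];  Q = [1] / [2]
  Insert 1 (step 3): P = [1] / [2] / [8];  Q = [1] / [2] / [3]
  Insert 7 (step 4): P = [1, 7] / [2] / [8];  Q = [1, 4] / [2] / [3]
  Insert 3 (step 5): P = [1, 3] / [2, 7] / [8];  Q = [1, 4] / [2, 5] / [3]
  Insert 5 (step 6): P = [1, 3, 5] / [2, 7] / [8];  Q = [1, 4, 6] / [2, 5] / [3]
  Insert 6 (step 7): P = [1, 3, 5, 6] / [2, 7] / [8];  Q = [1, 4, 6, 7] / [2, 5] / [3]
  Insert 4 (step 8): P = [1, 3, 4, 6] / [2, 5] / [7] / [8];  Q = [1, 4, 6, 7] / [2, 5] / [3] / [8]
  Insert 9 (step 9): P = [1, 3, 4, 6, 9] / [2, 5] / [7] / [8];  Q = [1, 4, 6, 7, 9] / [2, 5] / [3] / [8]
Final shape: (5, 2, 1, 1).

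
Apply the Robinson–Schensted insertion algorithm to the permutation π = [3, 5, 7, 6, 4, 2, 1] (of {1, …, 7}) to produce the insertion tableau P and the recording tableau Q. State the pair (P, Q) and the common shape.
P = [1, 4, 6] / [2] / [3] / [5] / [7];  Q = [1, 2, 3] / [4] / [5] / [6] / [7];  common shape = (3, 1, 1, 1, 1)

Row-insert the values π_1, π_2, … into P one at a time, bumping the leftmost entry strictly greater than the inserted value down to the next row. The recording tableau Q records, in position (i, j), the step at which that cell was added to P.
  Insert 3 (step 1): P = [3];  Q = [1]
  Insert 5 (step 2): P = [3, 5];  Q = [1, 2]
  Insert 7 (step 3): P = [3, 5, 7];  Q = [1, 2, 3]
  Insert 6 (step 4): P = [3, 5, 6] / [7];  Q = [1, 2, 3] / [4]
  Insert 4 (step 5): P = [3, 4, 6] / [5] / [7];  Q = [1, 2, 3] / [4] / [5]
  Insert 2 (step 6): P = [2, 4, 6] / [3] / [5] / [7];  Q = [1, 2, 3] / [4] / [5] / [6]
  Insert 1 (step 7): P = [1, 4, 6] / [2] / [3] / [5] / [7];  Q = [1, 2, 3] / [4] / [5] / [6] / [7]
Final shape: (3, 1, 1, 1, 1).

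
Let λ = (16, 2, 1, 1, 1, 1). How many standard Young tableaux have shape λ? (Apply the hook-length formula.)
# SYT of shape (16, 2, 1, 1, 1, 1) = 266475

Hook-length formula: f^λ = n! / Π hook(c), product over all cells c of the Young diagram. For λ = (16, 2, 1, 1, 1, 1), n = 22 boxes. Hook lengths by row (left-to-right, top-to-bottom): [21, 16, 14, 13, 12, 11, 10, 9, 8, 7, 6, 5, 4, 3, 2, 1]; [6, 1]; [4]; [3]; [2]; [1]. Product of hooks = 4218034441420800. So f^λ = 22! / 4218034441420800 = 1124000727777607680000 / 4218034441420800 = 266475.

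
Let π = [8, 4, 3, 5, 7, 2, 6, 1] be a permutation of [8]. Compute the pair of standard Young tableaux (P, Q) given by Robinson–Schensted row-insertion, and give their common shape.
P = [1, 5, 6] / [2, 7] / [3] / [4] / [8];  Q = [1, 4, 5] / [2, 7] / [3] / [6] / [8];  common shape = (3, 2, 1, 1, 1)

Row-insert the values π_1, π_2, … into P one at a time, bumping the leftmost entry strictly greater than the inserted value down to the next row. The recording tableau Q records, in position (i, j), the step at which that cell was added to P.
  Insert 8 (step 1): P = [8];  Q = [1]
  Insert 4 (step 2): P = [4] / [8];  Q = [1] / [2]
  Insert 3 (step 3): P = [3] / [4] / [8];  Q = [1] / [2] / [3]
  Insert 5 (step 4): P = [3, 5] / [4] / [8];  Q = [1, 4] / [2] / [3]
  Insert 7 (step 5): P = [3, 5, 7] / [4] / [8];  Q = [1, 4, 5] / [2] / [3]
  Insert 2 (step 6): P = [2, 5, 7] / [3] / [4] / [8];  Q = [1, 4, 5] / [2] / [3] / [6]
  Insert 6 (step 7): P = [2, 5, 6] / [3, 7] / [4] / [8];  Q = [1, 4, 5] / [2, 7] / [3] / [6]
  Insert 1 (step 8): P = [1, 5, 6] / [2, 7] / [3] / [4] / [8];  Q = [1, 4, 5] / [2, 7] / [3] / [6] / [8]
Final shape: (3, 2, 1, 1, 1).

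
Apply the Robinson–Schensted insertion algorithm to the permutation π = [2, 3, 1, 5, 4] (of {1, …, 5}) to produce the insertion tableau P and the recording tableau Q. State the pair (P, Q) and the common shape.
P = [1, 3, 4] / [2, 5];  Q = [1, 2, 4] / [3, 5];  common shape = (3, 2)

Row-insert the values π_1, π_2, … into P one at a time, bumping the leftmost entry strictly greater than the inserted value down to the next row. The recording tableau Q records, in position (i, j), the step at which that cell was added to P.
  Insert 2 (step 1): P = [2];  Q = [1]
  Insert 3 (step 2): P = [2, 3];  Q = [1, 2]
  Insert 1 (step 3): P = [1, 3] / [2];  Q = [1, 2] / [3]
  Insert 5 (step 4): P = [1, 3, 5] / [2];  Q = [1, 2, 4] / [3]
  Insert 4 (step 5): P = [1, 3, 4] / [2, 5];  Q = [1, 2, 4] / [3, 5]
Final shape: (3, 2).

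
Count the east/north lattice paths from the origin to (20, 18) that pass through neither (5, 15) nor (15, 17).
Number of paths = 30177152610

Inclusion–exclusion. Total paths: C(38, 20) = 33578000610. Through P₁: C(20, 5)·C(18, 15) = 12651264. Through P₂: C(32, 15)·C(6, 5) = 3394336320. Since P₁ is strictly southwest of P₂, a monotone path through both must visit P₁ then P₂; paths through both = C(20, 5)·C(12, 10)·C(6, 5) = 6139584. Avoid both = 33578000610 − 12651264 − 3394336320 + 6139584 = 30177152610.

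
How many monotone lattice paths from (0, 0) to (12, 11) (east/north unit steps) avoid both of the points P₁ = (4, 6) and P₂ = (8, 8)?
Number of paths = 741608

Inclusion–exclusion. Total paths: C(23, 12) = 1352078. Through P₁: C(10, 4)·C(13, 8) = 270270. Through P₂: C(16, 8)·C(7, 4) = 450450. Since P₁ is strictly southwest of P₂, a monotone path through both must visit P₁ then P₂; paths through both = C(10, 4)·C(6, 4)·C(7, 4) = 110250. Avoid both = 1352078 − 270270 − 450450 + 110250 = 741608.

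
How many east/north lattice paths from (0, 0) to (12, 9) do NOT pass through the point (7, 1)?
Number of paths = 283634

Total paths from (0, 0) to (12, 9): C(21, 12) = 293930. Paths through (7, 1): (paths (0, 0) → (7, 1)) × (paths (7, 1) → (12, 9)) = C(8, 7) · C(13, 5) = 8 · 1287 = 10296. Avoidance count = 293930 − 10296 = 283634.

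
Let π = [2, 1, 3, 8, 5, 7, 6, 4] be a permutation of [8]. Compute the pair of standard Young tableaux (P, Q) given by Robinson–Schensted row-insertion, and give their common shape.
P = [1, 3, 4, 6] / [2, 5] / [7] / [8];  Q = [1, 3, 4, 6] / [2, 5] / [7] / [8];  common shape = (4, 2, 1, 1)

Row-insert the values π_1, π_2, … into P one at a time, bumping the leftmost entry strictly greater than the inserted value down to the next row. The recording tableau Q records, in position (i, j), the step at which that cell was added to P.
  Insert 2 (step 1): P = [2];  Q = [1]
  Insert 1 (step 2): P = [1] / [2];  Q = [1] / [2]
  Insert 3 (step 3): P = [1, 3] / [2];  Q = [1, 3] / [2]
  Insert 8 (step 4): P = [1, 3, 8] / [2];  Q = [1, 3, 4] / [2]
  Insert 5 (step 5): P = [1, 3, 5] / [2, 8];  Q = [1, 3, 4] / [2, 5]
  Insert 7 (step 6): P = [1, 3, 5, 7] / [2, 8];  Q = [1, 3, 4, 6] / [2, 5]
  Insert 6 (step 7): P = [1, 3, 5, 6] / [2, 7] / [8];  Q = [1, 3, 4, 6] / [2, 5] / [7]
  Insert 4 (step 8): P = [1, 3, 4, 6] / [2, 5] / [7] / [8];  Q = [1, 3, 4, 6] / [2, 5] / [7] / [8]
Final shape: (4, 2, 1, 1).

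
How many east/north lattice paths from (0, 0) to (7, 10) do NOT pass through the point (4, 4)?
Number of paths = 13568

Total paths from (0, 0) to (7, 10): C(17, 7) = 19448. Paths through (4, 4): (paths (0, 0) → (4, 4)) × (paths (4, 4) → (7, 10)) = C(8, 4) · C(9, 3) = 70 · 84 = 5880. Avoidance count = 19448 − 5880 = 13568.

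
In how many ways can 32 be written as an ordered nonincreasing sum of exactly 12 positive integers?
p(32, 12 parts) = 582

Partitions of n into exactly k parts are in bijection with partitions of n − k into at most k parts (subtract 1 from each part). So p(32, exactly 12) = p(20, parts ≤ 12). Computing via the recurrence p(m, j) = p(m, j−1) + p(m−j, j) gives 582.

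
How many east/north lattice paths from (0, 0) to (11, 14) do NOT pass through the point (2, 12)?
Number of paths = 4452395

Total paths from (0, 0) to (11, 14): C(25, 11) = 4457400. Paths through (2, 12): (paths (0, 0) → (2, 12)) × (paths (2, 12) → (11, 14)) = C(14, 2) · C(11, 9) = 91 · 55 = 5005. Avoidance count = 4457400 − 5005 = 4452395.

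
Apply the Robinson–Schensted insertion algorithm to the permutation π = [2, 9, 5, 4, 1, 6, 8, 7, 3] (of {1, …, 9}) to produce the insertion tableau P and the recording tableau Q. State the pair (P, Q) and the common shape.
P = [1, 3, 6, 7] / [2, 4] / [5, 8] / [9];  Q = [1, 2, 6, 7] / [3, 8] / [4, 9] / [5];  common shape = (4, 2, 2, 1)

Row-insert the values π_1, π_2, … into P one at a time, bumping the leftmost entry strictly greater than the inserted value down to the next row. The recording tableau Q records, in position (i, j), the step at which that cell was added to P.
  Insert 2 (step 1): P = [2];  Q = [1]
  Insert 9 (step 2): P = [2, 9];  Q = [1, 2]
  Insert 5 (step 3): P = [2, 5] / [9];  Q = [1, 2] / [3]
  Insert 4 (step 4): P = [2, 4] / [5] / [9];  Q = [1, 2] / [3] / [4]
  Insert 1 (step 5): P = [1, 4] / [2] / [5] / [9];  Q = [1, 2] / [3] / [4] / [5]
  Insert 6 (step 6): P = [1, 4, 6] / [2] / [5] / [9];  Q = [1, 2, 6] / [3] / [4] / [5]
  Insert 8 (step 7): P = [1, 4, 6, 8] / [2] / [5] / [9];  Q = [1, 2, 6, 7] / [3] / [4] / [5]
  Insert 7 (step 8): P = [1, 4, 6, 7] / [2, 8] / [5] / [9];  Q = [1, 2, 6, 7] / [3, 8] / [4] / [5]
  Insert 3 (step 9): P = [1, 3, 6, 7] / [2, 4] / [5, 8] / [9];  Q = [1, 2, 6, 7] / [3, 8] / [4, 9] / [5]
Final shape: (4, 2, 2, 1).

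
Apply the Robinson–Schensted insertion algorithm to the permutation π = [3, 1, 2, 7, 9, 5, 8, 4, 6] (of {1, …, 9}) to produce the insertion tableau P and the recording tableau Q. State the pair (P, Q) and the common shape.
P = [1, 2, 4, 6] / [3, 5, 8] / [7, 9];  Q = [1, 3, 4, 5] / [2, 6, 7] / [8, 9];  common shape = (4, 3, 2)

Row-insert the values π_1, π_2, … into P one at a time, bumping the leftmost entry strictly greater than the inserted value down to the next row. The recording tableau Q records, in position (i, j), the step at which that cell was added to P.
  Insert 3 (step 1): P = [3];  Q = [1]
  Insert 1 (step 2): P = [1] / [3];  Q = [1] / [2]
  Insert 2 (step 3): P = [1, 2] / [3];  Q = [1, 3] / [2]
  Insert 7 (step 4): P = [1, 2, 7] / [3];  Q = [1, 3, 4] / [2]
  Insert 9 (step 5): P = [1, 2, 7, 9] / [3];  Q = [1, 3, 4, 5] / [2]
  Insert 5 (step 6): P = [1, 2, 5, 9] / [3, 7];  Q = [1, 3, 4, 5] / [2, 6]
  Insert 8 (step 7): P = [1, 2, 5, 8] / [3, 7, 9];  Q = [1, 3, 4, 5] / [2, 6, 7]
  Insert 4 (step 8): P = [1, 2, 4, 8] / [3, 5, 9] / [7];  Q = [1, 3, 4, 5] / [2, 6, 7] / [8]
  Insert 6 (step 9): P = [1, 2, 4, 6] / [3, 5, 8] / [7, 9];  Q = [1, 3, 4, 5] / [2, 6, 7] / [8, 9]
Final shape: (4, 3, 2).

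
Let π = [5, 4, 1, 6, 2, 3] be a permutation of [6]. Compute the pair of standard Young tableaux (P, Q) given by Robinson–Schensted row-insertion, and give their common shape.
P = [1, 2, 3] / [4, 6] / [5];  Q = [1, 4, 6] / [2, 5] / [3];  common shape = (3, 2, 1)

Row-insert the values π_1, π_2, … into P one at a time, bumping the leftmost entry strictly greater than the inserted value down to the next row. The recording tableau Q records, in position (i, j), the step at which that cell was added to P.
  Insert 5 (step 1): P = [5];  Q = [1]
  Insert 4 (step 2): P = [4] / [5];  Q = [1] / [2]
  Insert 1 (step 3): P = [1] / [4] / [5];  Q = [1] / [2] / [3]
  Insert 6 (step 4): P = [1, 6] / [4] / [5];  Q = [1, 4] / [2] / [3]
  Insert 2 (step 5): P = [1, 2] / [4, 6] / [5];  Q = [1, 4] / [2, 5] / [3]
  Insert 3 (step 6): P = [1, 2, 3] / [4, 6] / [5];  Q = [1, 4, 6] / [2, 5] / [3]
Final shape: (3, 2, 1).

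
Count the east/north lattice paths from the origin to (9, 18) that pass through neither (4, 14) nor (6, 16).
Number of paths = 3738735

Inclusion–exclusion. Total paths: C(27, 9) = 4686825. Through P₁: C(18, 4)·C(9, 5) = 385560. Through P₂: C(22, 6)·C(5, 3) = 746130. Since P₁ is strictly southwest of P₂, a monotone path through both must visit P₁ then P₂; paths through both = C(18, 4)·C(4, 2)·C(5, 3) = 183600. Avoid both = 4686825 − 385560 − 746130 + 183600 = 3738735.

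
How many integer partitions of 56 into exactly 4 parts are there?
p(56, 4 parts) = 1285

Partitions of n into exactly k parts are in bijection with partitions of n − k into at most k parts (subtract 1 from each part). So p(56, exactly 4) = p(52, parts ≤ 4). Computing via the recurrence p(m, j) = p(m, j−1) + p(m−j, j) gives 1285.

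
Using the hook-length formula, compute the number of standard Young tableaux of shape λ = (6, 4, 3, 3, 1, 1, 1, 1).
# SYT of shape (6, 4, 3, 3, 1, 1, 1, 1) = 129506850

Hook-length formula: f^λ = n! / Π hook(c), product over all cells c of the Young diagram. For λ = (6, 4, 3, 3, 1, 1, 1, 1), n = 20 boxes. Hook lengths by row (left-to-right, top-to-bottom): [13, 8, 7, 4, 2, 1]; [10, 5, 4, 1]; [8, 3, 2]; [7, 2, 1]; [4]; [3]; [2]; [1]. Product of hooks = 18785894400. So f^λ = 20! / 18785894400 = 2432902008176640000 / 18785894400 = 129506850.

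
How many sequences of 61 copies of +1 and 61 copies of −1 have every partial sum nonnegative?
C_61 = 6182127958584855650487080847216336

These ballot sequences are counted by the Catalan number C_n = (1/(n + 1)) · C(2n, n). For n = 61: C_61 = (1/62) · C(122, 61) = 383291933432261050330199012527412832/62 = 6182127958584855650487080847216336.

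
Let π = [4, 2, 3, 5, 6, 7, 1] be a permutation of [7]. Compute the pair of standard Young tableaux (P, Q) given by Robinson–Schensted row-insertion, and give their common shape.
P = [1, 3, 5, 6, 7] / [2] / [4];  Q = [1, 3, 4, 5, 6] / [2] / [7];  common shape = (5, 1, 1)

Row-insert the values π_1, π_2, … into P one at a time, bumping the leftmost entry strictly greater than the inserted value down to the next row. The recording tableau Q records, in position (i, j), the step at which that cell was added to P.
  Insert 4 (step 1): P = [4];  Q = [1]
  Insert 2 (step 2): P = [2] / [4];  Q = [1] / [2]
  Insert 3 (step 3): P = [2, 3] / [4];  Q = [1, 3] / [2]
  Insert 5 (step 4): P = [2, 3, 5] / [4];  Q = [1, 3, 4] / [2]
  Insert 6 (step 5): P = [2, 3, 5, 6] / [4];  Q = [1, 3, 4, 5] / [2]
  Insert 7 (step 6): P = [2, 3, 5, 6, 7] / [4];  Q = [1, 3, 4, 5, 6] / [2]
  Insert 1 (step 7): P = [1, 3, 5, 6, 7] / [2] / [4];  Q = [1, 3, 4, 5, 6] / [2] / [7]
Final shape: (5, 1, 1).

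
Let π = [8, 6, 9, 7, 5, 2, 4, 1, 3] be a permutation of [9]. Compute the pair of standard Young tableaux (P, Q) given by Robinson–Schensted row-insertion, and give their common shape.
P = [1, 3] / [2, 4] / [5, 7] / [6, 9] / [8];  Q = [1, 3] / [2, 4] / [5, 7] / [6, 9] / [8];  common shape = (2, 2, 2, 2, 1)

Row-insert the values π_1, π_2, … into P one at a time, bumping the leftmost entry strictly greater than the inserted value down to the next row. The recording tableau Q records, in position (i, j), the step at which that cell was added to P.
  Insert 8 (step 1): P = [8];  Q = [1]
  Insert 6 (step 2): P = [6] / [8];  Q = [1] / [2]
  Insert 9 (step 3): P = [6, 9] / [8];  Q = [1, 3] / [2]
  Insert 7 (step 4): P = [6, 7] / [8, 9];  Q = [1, 3] / [2, 4]
  Insert 5 (step 5): P = [5, 7] / [6, 9] / [8];  Q = [1, 3] / [2, 4] / [5]
  Insert 2 (step 6): P = [2, 7] / [5, 9] / [6] / [8];  Q = [1, 3] / [2, 4] / [5] / [6]
  Insert 4 (step 7): P = [2, 4] / [5, 7] / [6, 9] / [8];  Q = [1, 3] / [2, 4] / [5, 7] / [6]
  Insert 1 (step 8): P = [1, 4] / [2, 7] / [5, 9] / [6] / [8];  Q = [1, 3] / [2, 4] / [5, 7] / [6] / [8]
  Insert 3 (step 9): P = [1, 3] / [2, 4] / [5, 7] / [6, 9] / [8];  Q = [1, 3] / [2, 4] / [5, 7] / [6, 9] / [8]
Final shape: (2, 2, 2, 2, 1).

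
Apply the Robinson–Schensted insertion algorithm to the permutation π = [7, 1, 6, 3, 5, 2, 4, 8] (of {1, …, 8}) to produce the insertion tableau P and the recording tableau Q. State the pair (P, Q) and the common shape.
P = [1, 2, 4, 8] / [3, 5] / [6] / [7];  Q = [1, 3, 5, 8] / [2, 7] / [4] / [6];  common shape = (4, 2, 1, 1)

Row-insert the values π_1, π_2, … into P one at a time, bumping the leftmost entry strictly greater than the inserted value down to the next row. The recording tableau Q records, in position (i, j), the step at which that cell was added to P.
  Insert 7 (step 1): P = [7];  Q = [1]
  Insert 1 (step 2): P = [1] / [7];  Q = [1] / [2]
  Insert 6 (step 3): P = [1, 6] / [7];  Q = [1, 3] / [2]
  Insert 3 (step 4): P = [1, 3] / [6] / [7];  Q = [1, 3] / [2] / [4]
  Insert 5 (step 5): P = [1, 3, 5] / [6] / [7];  Q = [1, 3, 5] / [2] / [4]
  Insert 2 (step 6): P = [1, 2, 5] / [3] / [6] / [7];  Q = [1, 3, 5] / [2] / [4] / [6]
  Insert 4 (step 7): P = [1, 2, 4] / [3, 5] / [6] / [7];  Q = [1, 3, 5] / [2, 7] / [4] / [6]
  Insert 8 (step 8): P = [1, 2, 4, 8] / [3, 5] / [6] / [7];  Q = [1, 3, 5, 8] / [2, 7] / [4] / [6]
Final shape: (4, 2, 1, 1).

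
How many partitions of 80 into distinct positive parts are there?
q(80) = 77312

A partition into distinct parts is a strictly decreasing sequence summing to n. The recurrence d(n, m) = d(n, m−1) + d(n−m, m−1) (use part m at most once) with q(n) = d(n, n) gives q(80) = 77312. (Euler's theorem: # distinct-part partitions = # odd-part partitions.)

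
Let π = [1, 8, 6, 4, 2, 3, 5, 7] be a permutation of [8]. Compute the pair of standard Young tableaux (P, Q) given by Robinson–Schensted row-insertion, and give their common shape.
P = [1, 2, 3, 5, 7] / [4] / [6] / [8];  Q = [1, 2, 6, 7, 8] / [3] / [4] / [5];  common shape = (5, 1, 1, 1)

Row-insert the values π_1, π_2, … into P one at a time, bumping the leftmost entry strictly greater than the inserted value down to the next row. The recording tableau Q records, in position (i, j), the step at which that cell was added to P.
  Insert 1 (step 1): P = [1];  Q = [1]
  Insert 8 (step 2): P = [1, 8];  Q = [1, 2]
  Insert 6 (step 3): P = [1, 6] / [8];  Q = [1, 2] / [3]
  Insert 4 (step 4): P = [1, 4] / [6] / [8];  Q = [1, 2] / [3] / [4]
  Insert 2 (step 5): P = [1, 2] / [4] / [6] / [8];  Q = [1, 2] / [3] / [4] / [5]
  Insert 3 (step 6): P = [1, 2, 3] / [4] / [6] / [8];  Q = [1, 2, 6] / [3] / [4] / [5]
  Insert 5 (step 7): P = [1, 2, 3, 5] / [4] / [6] / [8];  Q = [1, 2, 6, 7] / [3] / [4] / [5]
  Insert 7 (step 8): P = [1, 2, 3, 5, 7] / [4] / [6] / [8];  Q = [1, 2, 6, 7, 8] / [3] / [4] / [5]
Final shape: (5, 1, 1, 1).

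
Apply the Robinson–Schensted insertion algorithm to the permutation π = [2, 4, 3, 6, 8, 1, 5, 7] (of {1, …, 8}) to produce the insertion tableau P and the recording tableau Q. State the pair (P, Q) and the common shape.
P = [1, 3, 5, 7] / [2, 6, 8] / [4];  Q = [1, 2, 4, 5] / [3, 7, 8] / [6];  common shape = (4, 3, 1)

Row-insert the values π_1, π_2, … into P one at a time, bumping the leftmost entry strictly greater than the inserted value down to the next row. The recording tableau Q records, in position (i, j), the step at which that cell was added to P.
  Insert 2 (step 1): P = [2];  Q = [1]
  Insert 4 (step 2): P = [2, 4];  Q = [1, 2]
  Insert 3 (step 3): P = [2, 3] / [4];  Q = [1, 2] / [3]
  Insert 6 (step 4): P = [2, 3, 6] / [4];  Q = [1, 2, 4] / [3]
  Insert 8 (step 5): P = [2, 3, 6, 8] / [4];  Q = [1, 2, 4, 5] / [3]
  Insert 1 (step 6): P = [1, 3, 6, 8] / [2] / [4];  Q = [1, 2, 4, 5] / [3] / [6]
  Insert 5 (step 7): P = [1, 3, 5, 8] / [2, 6] / [4];  Q = [1, 2, 4, 5] / [3, 7] / [6]
  Insert 7 (step 8): P = [1, 3, 5, 7] / [2, 6, 8] / [4];  Q = [1, 2, 4, 5] / [3, 7, 8] / [6]
Final shape: (4, 3, 1).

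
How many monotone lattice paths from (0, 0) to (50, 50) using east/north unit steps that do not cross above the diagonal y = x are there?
C_50 = 1978261657756160653623774456

These NE paths below the diagonal are counted by the Catalan number C_n = (1/(n + 1)) · C(2n, n). For n = 50: C_50 = (1/51) · C(100, 50) = 100891344545564193334812497256/51 = 1978261657756160653623774456.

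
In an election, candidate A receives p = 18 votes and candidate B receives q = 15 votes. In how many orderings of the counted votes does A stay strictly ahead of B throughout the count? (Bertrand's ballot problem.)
Strict-lead orderings = 94287120

Total orderings of the 33 votes with 18 for A: C(33, 18) = 1037158320. By the Bertrand ballot formula (Cycle Lemma / reflection principle), the number of orderings in which A is strictly ahead of B throughout is (p − q)/(p + q) · C(p + q, p) = (18 − 15)/(18 + 15) · 1037158320 = 94287120.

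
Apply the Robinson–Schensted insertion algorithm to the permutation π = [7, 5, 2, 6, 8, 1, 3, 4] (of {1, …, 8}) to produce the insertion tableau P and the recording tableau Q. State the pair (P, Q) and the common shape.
P = [1, 3, 4] / [2, 6, 8] / [5] / [7];  Q = [1, 4, 5] / [2, 7, 8] / [3] / [6];  common shape = (3, 3, 1, 1)

Row-insert the values π_1, π_2, … into P one at a time, bumping the leftmost entry strictly greater than the inserted value down to the next row. The recording tableau Q records, in position (i, j), the step at which that cell was added to P.
  Insert 7 (step 1): P = [7];  Q = [1]
  Insert 5 (step 2): P = [5] / [7];  Q = [1] / [2]
  Insert 2 (step 3): P = [2] / [5] / [7];  Q = [1] / [2] / [3]
  Insert 6 (step 4): P = [2, 6] / [5] / [7];  Q = [1, 4] / [2] / [3]
  Insert 8 (step 5): P = [2, 6, 8] / [5] / [7];  Q = [1, 4, 5] / [2] / [3]
  Insert 1 (step 6): P = [1, 6, 8] / [2] / [5] / [7];  Q = [1, 4, 5] / [2] / [3] / [6]
  Insert 3 (step 7): P = [1, 3, 8] / [2, 6] / [5] / [7];  Q = [1, 4, 5] / [2, 7] / [3] / [6]
  Insert 4 (step 8): P = [1, 3, 4] / [2, 6, 8] / [5] / [7];  Q = [1, 4, 5] / [2, 7, 8] / [3] / [6]
Final shape: (3, 3, 1, 1).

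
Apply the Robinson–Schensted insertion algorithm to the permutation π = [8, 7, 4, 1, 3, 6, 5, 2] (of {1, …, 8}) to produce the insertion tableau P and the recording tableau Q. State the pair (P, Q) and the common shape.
P = [1, 2, 5] / [3, 6] / [4] / [7] / [8];  Q = [1, 5, 6] / [2, 7] / [3] / [4] / [8];  common shape = (3, 2, 1, 1, 1)

Row-insert the values π_1, π_2, … into P one at a time, bumping the leftmost entry strictly greater than the inserted value down to the next row. The recording tableau Q records, in position (i, j), the step at which that cell was added to P.
  Insert 8 (step 1): P = [8];  Q = [1]
  Insert 7 (step 2): P = [7] / [8];  Q = [1] / [2]
  Insert 4 (step 3): P = [4] / [7] / [8];  Q = [1] / [2] / [3]
  Insert 1 (step 4): P = [1] / [4] / [7] / [8];  Q = [1] / [2] / [3] / [4]
  Insert 3 (step 5): P = [1, 3] / [4] / [7] / [8];  Q = [1, 5] / [2] / [3] / [4]
  Insert 6 (step 6): P = [1, 3, 6] / [4] / [7] / [8];  Q = [1, 5, 6] / [2] / [3] / [4]
  Insert 5 (step 7): P = [1, 3, 5] / [4, 6] / [7] / [8];  Q = [1, 5, 6] / [2, 7] / [3] / [4]
  Insert 2 (step 8): P = [1, 2, 5] / [3, 6] / [4] / [7] / [8];  Q = [1, 5, 6] / [2, 7] / [3] / [4] / [8]
Final shape: (3, 2, 1, 1, 1).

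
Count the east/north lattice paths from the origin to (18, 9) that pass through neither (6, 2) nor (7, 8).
Number of paths = 3201093

Inclusion–exclusion. Total paths: C(27, 18) = 4686825. Through P₁: C(8, 6)·C(19, 12) = 1410864. Through P₂: C(15, 7)·C(12, 11) = 77220. Since P₁ is strictly southwest of P₂, a monotone path through both must visit P₁ then P₂; paths through both = C(8, 6)·C(7, 1)·C(12, 11) = 2352. Avoid both = 4686825 − 1410864 − 77220 + 2352 = 3201093.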